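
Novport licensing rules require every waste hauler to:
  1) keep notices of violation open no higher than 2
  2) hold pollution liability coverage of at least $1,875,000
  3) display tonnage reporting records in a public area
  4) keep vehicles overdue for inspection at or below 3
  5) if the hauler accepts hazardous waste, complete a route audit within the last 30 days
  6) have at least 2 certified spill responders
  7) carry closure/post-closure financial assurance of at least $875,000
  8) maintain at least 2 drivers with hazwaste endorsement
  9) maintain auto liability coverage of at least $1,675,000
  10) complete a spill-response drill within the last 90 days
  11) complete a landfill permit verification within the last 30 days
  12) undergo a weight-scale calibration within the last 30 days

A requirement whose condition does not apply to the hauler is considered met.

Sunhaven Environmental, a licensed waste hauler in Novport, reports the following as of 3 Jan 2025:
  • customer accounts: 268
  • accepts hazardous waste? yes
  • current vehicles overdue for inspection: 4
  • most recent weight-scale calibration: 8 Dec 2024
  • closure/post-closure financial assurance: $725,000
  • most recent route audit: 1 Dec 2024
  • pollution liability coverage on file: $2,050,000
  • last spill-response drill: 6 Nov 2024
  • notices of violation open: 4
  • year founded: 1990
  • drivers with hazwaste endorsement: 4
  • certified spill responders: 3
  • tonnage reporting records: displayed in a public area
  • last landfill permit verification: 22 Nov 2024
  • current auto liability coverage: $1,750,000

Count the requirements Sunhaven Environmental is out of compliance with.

1. notices of violation open 4 > 2 → not met
2. pollution liability coverage $2,050,000 ≥ $1,875,000 → met
3. tonnage reporting records present → met
4. vehicles overdue for inspection 4 > 3 → not met
5. condition 'accepts hazardous waste' holds; route audit 33 days ago vs limit 30 → not met
6. certified spill responders 3 ≥ 2 → met
7. closure/post-closure financial assurance $725,000 < $875,000 → not met
8. drivers with hazwaste endorsement 4 ≥ 2 → met
9. auto liability coverage $1,750,000 ≥ $1,675,000 → met
10. spill-response drill 58 days ago vs limit 90 → met
11. landfill permit verification 42 days ago vs limit 30 → not met
12. weight-scale calibration 26 days ago vs limit 30 → met
Not met: 5 of 12

5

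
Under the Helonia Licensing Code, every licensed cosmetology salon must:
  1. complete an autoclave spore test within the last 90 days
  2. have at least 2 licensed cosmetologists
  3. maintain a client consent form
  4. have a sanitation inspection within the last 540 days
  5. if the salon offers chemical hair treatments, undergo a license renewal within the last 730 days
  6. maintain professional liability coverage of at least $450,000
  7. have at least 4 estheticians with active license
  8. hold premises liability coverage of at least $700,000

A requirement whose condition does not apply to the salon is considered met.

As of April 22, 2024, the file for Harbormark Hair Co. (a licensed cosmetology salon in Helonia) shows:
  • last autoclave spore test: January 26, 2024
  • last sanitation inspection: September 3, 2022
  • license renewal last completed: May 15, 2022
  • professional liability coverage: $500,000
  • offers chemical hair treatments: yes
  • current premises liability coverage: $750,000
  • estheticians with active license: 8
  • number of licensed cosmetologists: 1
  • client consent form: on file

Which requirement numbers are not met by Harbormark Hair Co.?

2, 4

1. autoclave spore test 87 days ago vs limit 90 → met
2. licensed cosmetologists 1 < 2 → not met
3. client consent form present → met
4. sanitation inspection 597 days ago vs limit 540 → not met
5. condition 'offers chemical hair treatments' holds; license renewal 708 days ago vs limit 730 → met
6. professional liability coverage $500,000 ≥ $450,000 → met
7. estheticians with active license 8 ≥ 4 → met
8. premises liability coverage $750,000 ≥ $700,000 → met
Not met: 2, 4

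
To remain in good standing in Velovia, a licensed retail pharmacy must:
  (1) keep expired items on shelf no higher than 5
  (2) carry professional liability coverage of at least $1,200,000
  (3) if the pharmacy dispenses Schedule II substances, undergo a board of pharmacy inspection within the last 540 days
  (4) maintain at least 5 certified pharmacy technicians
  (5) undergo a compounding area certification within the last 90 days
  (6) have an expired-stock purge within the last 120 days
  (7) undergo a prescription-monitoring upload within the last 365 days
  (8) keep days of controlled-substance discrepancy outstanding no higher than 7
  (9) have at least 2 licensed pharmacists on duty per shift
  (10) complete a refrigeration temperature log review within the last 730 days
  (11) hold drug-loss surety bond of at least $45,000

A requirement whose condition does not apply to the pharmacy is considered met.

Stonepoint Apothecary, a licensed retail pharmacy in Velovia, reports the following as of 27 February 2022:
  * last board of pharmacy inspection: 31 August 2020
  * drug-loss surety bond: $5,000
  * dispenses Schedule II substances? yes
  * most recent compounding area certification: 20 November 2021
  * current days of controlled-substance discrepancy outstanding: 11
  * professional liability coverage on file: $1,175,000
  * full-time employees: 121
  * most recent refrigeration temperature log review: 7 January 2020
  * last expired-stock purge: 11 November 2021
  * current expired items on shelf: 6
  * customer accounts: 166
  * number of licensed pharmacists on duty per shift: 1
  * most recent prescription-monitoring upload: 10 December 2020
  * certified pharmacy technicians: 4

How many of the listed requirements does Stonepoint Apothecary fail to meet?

1. expired items on shelf 6 > 5 → not met
2. professional liability coverage $1,175,000 < $1,200,000 → not met
3. condition 'dispenses Schedule II substances' holds; board of pharmacy inspection 545 days ago vs limit 540 → not met
4. certified pharmacy technicians 4 < 5 → not met
5. compounding area certification 99 days ago vs limit 90 → not met
6. expired-stock purge 108 days ago vs limit 120 → met
7. prescription-monitoring upload 444 days ago vs limit 365 → not met
8. days of controlled-substance discrepancy outstanding 11 > 7 → not met
9. licensed pharmacists on duty per shift 1 < 2 → not met
10. refrigeration temperature log review 782 days ago vs limit 730 → not met
11. drug-loss surety bond $5,000 < $45,000 → not met
Not met: 10 of 11

10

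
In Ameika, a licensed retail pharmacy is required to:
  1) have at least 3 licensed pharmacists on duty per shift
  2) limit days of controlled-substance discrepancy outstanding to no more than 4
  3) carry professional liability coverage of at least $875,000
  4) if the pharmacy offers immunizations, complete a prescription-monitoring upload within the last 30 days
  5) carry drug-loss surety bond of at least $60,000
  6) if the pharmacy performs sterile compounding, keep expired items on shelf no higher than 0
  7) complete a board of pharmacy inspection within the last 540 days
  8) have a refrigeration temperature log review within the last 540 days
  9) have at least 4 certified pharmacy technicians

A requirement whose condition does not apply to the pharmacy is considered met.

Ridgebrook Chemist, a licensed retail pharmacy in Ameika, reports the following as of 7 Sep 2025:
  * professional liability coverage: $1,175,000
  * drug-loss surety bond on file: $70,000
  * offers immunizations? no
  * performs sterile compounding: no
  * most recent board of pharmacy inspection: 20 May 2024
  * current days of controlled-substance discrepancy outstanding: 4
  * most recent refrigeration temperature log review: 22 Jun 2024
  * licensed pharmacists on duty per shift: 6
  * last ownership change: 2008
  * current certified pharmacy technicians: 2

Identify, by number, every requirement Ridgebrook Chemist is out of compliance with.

1. licensed pharmacists on duty per shift 6 ≥ 3 → met
2. days of controlled-substance discrepancy outstanding 4 ≤ 4 → met
3. professional liability coverage $1,175,000 ≥ $875,000 → met
4. condition 'offers immunizations' does not hold → requirement n/a → met
5. drug-loss surety bond $70,000 ≥ $60,000 → met
6. condition 'performs sterile compounding' does not hold → requirement n/a → met
7. board of pharmacy inspection 475 days ago vs limit 540 → met
8. refrigeration temperature log review 442 days ago vs limit 540 → met
9. certified pharmacy technicians 2 < 4 → not met
Not met: 9

9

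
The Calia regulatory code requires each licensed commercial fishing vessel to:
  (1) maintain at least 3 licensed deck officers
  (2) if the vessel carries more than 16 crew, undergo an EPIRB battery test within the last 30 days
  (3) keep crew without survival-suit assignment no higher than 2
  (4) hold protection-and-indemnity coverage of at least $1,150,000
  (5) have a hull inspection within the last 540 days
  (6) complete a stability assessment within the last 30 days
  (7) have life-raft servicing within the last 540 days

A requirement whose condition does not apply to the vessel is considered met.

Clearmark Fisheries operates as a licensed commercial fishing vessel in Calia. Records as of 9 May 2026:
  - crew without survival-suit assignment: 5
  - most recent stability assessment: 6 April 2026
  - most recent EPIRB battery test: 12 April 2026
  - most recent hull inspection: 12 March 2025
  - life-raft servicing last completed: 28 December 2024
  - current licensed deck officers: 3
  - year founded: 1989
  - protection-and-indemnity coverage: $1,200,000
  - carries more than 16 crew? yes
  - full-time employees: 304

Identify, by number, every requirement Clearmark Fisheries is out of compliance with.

1. licensed deck officers 3 ≥ 3 → met
2. condition 'carries more than 16 crew' holds; EPIRB battery test 27 days ago vs limit 30 → met
3. crew without survival-suit assignment 5 > 2 → not met
4. protection-and-indemnity coverage $1,200,000 ≥ $1,150,000 → met
5. hull inspection 423 days ago vs limit 540 → met
6. stability assessment 33 days ago vs limit 30 → not met
7. life-raft servicing 497 days ago vs limit 540 → met
Not met: 3, 6

3, 6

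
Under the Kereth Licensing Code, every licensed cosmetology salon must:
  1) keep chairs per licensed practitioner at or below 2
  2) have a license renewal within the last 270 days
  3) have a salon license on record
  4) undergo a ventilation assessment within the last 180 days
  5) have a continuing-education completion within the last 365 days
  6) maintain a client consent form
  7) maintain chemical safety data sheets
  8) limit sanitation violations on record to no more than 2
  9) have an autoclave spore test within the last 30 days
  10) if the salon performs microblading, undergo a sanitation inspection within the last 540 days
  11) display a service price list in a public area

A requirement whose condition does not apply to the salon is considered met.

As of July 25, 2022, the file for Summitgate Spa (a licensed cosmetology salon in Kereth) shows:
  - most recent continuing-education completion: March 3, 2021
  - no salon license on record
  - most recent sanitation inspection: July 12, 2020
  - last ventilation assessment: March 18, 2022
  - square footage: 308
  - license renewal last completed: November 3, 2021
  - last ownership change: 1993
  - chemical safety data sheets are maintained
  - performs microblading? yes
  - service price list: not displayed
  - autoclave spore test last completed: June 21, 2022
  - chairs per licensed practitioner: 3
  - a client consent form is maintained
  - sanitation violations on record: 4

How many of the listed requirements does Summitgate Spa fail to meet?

7

1. chairs per licensed practitioner 3 > 2 → not met
2. license renewal 264 days ago vs limit 270 → met
3. salon license absent → not met
4. ventilation assessment 129 days ago vs limit 180 → met
5. continuing-education completion 509 days ago vs limit 365 → not met
6. client consent form present → met
7. chemical safety data sheets present → met
8. sanitation violations on record 4 > 2 → not met
9. autoclave spore test 34 days ago vs limit 30 → not met
10. condition 'performs microblading' holds; sanitation inspection 743 days ago vs limit 540 → not met
11. service price list absent → not met
Not met: 7 of 11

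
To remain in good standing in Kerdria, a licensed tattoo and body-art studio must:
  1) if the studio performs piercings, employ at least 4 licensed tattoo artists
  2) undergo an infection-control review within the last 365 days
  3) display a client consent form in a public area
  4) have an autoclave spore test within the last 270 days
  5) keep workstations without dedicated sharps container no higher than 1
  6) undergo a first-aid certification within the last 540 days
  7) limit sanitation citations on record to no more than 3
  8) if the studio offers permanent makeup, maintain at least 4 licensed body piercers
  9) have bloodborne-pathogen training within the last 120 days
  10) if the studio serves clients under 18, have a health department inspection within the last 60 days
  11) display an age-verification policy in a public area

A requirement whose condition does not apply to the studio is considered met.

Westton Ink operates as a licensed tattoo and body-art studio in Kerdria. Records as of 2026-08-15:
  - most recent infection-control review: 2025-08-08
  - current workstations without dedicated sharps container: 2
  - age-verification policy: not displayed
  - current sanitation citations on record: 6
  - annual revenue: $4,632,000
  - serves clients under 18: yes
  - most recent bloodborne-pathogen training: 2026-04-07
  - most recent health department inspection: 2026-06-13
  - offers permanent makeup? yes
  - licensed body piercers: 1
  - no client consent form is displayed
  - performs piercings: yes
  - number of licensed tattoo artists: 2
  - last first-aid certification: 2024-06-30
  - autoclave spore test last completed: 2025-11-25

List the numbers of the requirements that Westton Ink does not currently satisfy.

1, 2, 3, 5, 6, 7, 8, 9, 10, 11

1. condition 'performs piercings' holds; licensed tattoo artists 2 < 4 → not met
2. infection-control review 372 days ago vs limit 365 → not met
3. client consent form absent → not met
4. autoclave spore test 263 days ago vs limit 270 → met
5. workstations without dedicated sharps container 2 > 1 → not met
6. first-aid certification 776 days ago vs limit 540 → not met
7. sanitation citations on record 6 > 3 → not met
8. condition 'offers permanent makeup' holds; licensed body piercers 1 < 4 → not met
9. bloodborne-pathogen training 130 days ago vs limit 120 → not met
10. condition 'serves clients under 18' holds; health department inspection 63 days ago vs limit 60 → not met
11. age-verification policy absent → not met
Not met: 1, 2, 3, 5, 6, 7, 8, 9, 10, 11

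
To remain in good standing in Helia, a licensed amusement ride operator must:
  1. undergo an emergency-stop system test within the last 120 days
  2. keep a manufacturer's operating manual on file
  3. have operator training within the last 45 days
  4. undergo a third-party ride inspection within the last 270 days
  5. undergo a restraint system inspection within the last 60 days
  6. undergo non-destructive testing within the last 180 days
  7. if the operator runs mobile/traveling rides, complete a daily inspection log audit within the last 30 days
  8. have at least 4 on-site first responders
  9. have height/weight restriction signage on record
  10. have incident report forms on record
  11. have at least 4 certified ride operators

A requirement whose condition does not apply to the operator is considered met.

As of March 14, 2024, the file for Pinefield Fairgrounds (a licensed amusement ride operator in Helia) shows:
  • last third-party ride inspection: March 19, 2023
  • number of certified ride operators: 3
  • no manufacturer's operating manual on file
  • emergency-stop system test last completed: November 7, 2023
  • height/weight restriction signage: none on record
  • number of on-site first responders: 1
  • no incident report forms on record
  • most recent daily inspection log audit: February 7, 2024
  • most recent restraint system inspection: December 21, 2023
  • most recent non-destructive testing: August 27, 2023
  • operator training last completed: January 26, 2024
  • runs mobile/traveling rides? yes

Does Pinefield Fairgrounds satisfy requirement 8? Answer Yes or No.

8. on-site first responders 1 < 4 → not met

No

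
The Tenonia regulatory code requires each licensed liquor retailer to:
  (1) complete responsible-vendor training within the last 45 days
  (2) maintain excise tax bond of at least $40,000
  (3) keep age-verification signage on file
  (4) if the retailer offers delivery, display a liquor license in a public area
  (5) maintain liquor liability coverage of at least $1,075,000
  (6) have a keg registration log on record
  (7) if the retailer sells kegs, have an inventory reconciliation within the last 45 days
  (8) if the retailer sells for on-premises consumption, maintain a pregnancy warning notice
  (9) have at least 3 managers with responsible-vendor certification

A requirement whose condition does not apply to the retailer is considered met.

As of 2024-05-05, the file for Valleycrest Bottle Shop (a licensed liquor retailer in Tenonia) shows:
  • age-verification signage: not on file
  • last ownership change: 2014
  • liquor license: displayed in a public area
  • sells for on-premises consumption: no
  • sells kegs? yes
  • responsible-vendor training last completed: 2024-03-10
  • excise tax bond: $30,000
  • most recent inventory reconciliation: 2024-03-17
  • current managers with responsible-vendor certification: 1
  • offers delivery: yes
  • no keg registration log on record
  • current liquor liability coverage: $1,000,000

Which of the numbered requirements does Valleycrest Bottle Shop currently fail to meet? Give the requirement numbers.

1. responsible-vendor training 56 days ago vs limit 45 → not met
2. excise tax bond $30,000 < $40,000 → not met
3. age-verification signage absent → not met
4. condition 'offers delivery' holds; liquor license present → met
5. liquor liability coverage $1,000,000 < $1,075,000 → not met
6. keg registration log absent → not met
7. condition 'sells kegs' holds; inventory reconciliation 49 days ago vs limit 45 → not met
8. condition 'sells for on-premises consumption' does not hold → requirement n/a → met
9. managers with responsible-vendor certification 1 < 3 → not met
Not met: 1, 2, 3, 5, 6, 7, 9

1, 2, 3, 5, 6, 7, 9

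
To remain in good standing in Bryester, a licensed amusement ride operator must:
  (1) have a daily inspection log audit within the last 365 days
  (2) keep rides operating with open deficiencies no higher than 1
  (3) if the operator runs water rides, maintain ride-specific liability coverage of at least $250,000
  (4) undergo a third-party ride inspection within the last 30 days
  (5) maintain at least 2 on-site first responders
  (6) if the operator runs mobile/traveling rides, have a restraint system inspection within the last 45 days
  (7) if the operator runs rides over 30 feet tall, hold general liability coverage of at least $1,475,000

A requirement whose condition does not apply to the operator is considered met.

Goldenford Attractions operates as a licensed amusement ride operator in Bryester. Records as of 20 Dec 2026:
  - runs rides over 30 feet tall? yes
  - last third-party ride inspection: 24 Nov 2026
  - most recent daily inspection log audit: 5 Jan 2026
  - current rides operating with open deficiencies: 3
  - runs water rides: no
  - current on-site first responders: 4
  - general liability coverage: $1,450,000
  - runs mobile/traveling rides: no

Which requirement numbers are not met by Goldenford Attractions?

1. daily inspection log audit 349 days ago vs limit 365 → met
2. rides operating with open deficiencies 3 > 1 → not met
3. condition 'runs water rides' does not hold → requirement n/a → met
4. third-party ride inspection 26 days ago vs limit 30 → met
5. on-site first responders 4 ≥ 2 → met
6. condition 'runs mobile/traveling rides' does not hold → requirement n/a → met
7. condition 'runs rides over 30 feet tall' holds; general liability coverage $1,450,000 < $1,475,000 → not met
Not met: 2, 7

2, 7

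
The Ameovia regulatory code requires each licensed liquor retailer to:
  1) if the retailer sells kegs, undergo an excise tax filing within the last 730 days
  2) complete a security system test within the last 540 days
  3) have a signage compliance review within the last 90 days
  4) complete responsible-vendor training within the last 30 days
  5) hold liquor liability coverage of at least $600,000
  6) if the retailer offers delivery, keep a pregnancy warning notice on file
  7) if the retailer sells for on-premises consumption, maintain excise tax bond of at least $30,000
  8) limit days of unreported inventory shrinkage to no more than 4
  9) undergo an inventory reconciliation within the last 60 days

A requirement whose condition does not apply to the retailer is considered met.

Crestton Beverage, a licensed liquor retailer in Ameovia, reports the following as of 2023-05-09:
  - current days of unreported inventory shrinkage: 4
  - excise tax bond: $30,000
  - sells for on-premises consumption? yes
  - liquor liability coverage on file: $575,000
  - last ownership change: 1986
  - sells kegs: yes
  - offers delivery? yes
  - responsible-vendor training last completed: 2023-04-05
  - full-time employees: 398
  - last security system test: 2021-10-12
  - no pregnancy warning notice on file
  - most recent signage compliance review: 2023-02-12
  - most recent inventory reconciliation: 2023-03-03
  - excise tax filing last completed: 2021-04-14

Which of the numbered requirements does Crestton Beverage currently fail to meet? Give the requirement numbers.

1, 2, 4, 5, 6, 9

1. condition 'sells kegs' holds; excise tax filing 755 days ago vs limit 730 → not met
2. security system test 574 days ago vs limit 540 → not met
3. signage compliance review 86 days ago vs limit 90 → met
4. responsible-vendor training 34 days ago vs limit 30 → not met
5. liquor liability coverage $575,000 < $600,000 → not met
6. condition 'offers delivery' holds; pregnancy warning notice absent → not met
7. condition 'sells for on-premises consumption' holds; excise tax bond $30,000 ≥ $30,000 → met
8. days of unreported inventory shrinkage 4 ≤ 4 → met
9. inventory reconciliation 67 days ago vs limit 60 → not met
Not met: 1, 2, 4, 5, 6, 9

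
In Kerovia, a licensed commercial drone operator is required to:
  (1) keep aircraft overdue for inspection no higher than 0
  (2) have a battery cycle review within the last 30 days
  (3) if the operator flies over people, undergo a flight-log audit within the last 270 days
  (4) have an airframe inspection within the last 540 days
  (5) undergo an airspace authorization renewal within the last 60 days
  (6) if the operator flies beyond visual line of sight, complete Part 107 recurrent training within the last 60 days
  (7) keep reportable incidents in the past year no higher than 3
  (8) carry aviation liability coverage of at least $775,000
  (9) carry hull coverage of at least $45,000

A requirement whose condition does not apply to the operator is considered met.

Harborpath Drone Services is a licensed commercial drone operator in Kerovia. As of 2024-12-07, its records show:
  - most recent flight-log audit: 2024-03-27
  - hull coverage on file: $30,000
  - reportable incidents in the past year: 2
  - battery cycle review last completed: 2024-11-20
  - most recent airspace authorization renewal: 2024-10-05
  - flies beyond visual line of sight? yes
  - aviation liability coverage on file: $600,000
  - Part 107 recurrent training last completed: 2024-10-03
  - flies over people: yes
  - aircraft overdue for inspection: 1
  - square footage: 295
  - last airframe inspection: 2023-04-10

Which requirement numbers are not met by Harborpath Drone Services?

1, 4, 5, 6, 8, 9

1. aircraft overdue for inspection 1 > 0 → not met
2. battery cycle review 17 days ago vs limit 30 → met
3. condition 'flies over people' holds; flight-log audit 255 days ago vs limit 270 → met
4. airframe inspection 607 days ago vs limit 540 → not met
5. airspace authorization renewal 63 days ago vs limit 60 → not met
6. condition 'flies beyond visual line of sight' holds; Part 107 recurrent training 65 days ago vs limit 60 → not met
7. reportable incidents in the past year 2 ≤ 3 → met
8. aviation liability coverage $600,000 < $775,000 → not met
9. hull coverage $30,000 < $45,000 → not met
Not met: 1, 4, 5, 6, 8, 9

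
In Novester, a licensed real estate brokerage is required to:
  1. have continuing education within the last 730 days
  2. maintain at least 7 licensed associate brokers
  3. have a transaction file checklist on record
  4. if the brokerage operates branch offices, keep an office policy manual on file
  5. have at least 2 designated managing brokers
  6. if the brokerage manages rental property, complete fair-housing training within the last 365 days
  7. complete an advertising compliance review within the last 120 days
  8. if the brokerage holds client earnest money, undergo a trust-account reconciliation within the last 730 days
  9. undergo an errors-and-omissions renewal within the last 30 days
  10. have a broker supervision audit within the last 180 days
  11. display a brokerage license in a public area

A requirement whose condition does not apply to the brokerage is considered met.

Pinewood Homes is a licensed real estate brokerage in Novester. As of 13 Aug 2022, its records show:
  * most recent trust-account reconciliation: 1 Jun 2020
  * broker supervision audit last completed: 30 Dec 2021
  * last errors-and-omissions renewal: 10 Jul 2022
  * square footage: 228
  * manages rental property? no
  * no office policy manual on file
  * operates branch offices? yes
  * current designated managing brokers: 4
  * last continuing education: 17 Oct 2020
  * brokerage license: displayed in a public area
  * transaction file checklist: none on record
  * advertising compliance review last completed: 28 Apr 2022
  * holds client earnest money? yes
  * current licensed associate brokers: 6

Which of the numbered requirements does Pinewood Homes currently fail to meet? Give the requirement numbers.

1. continuing education 665 days ago vs limit 730 → met
2. licensed associate brokers 6 < 7 → not met
3. transaction file checklist absent → not met
4. condition 'operates branch offices' holds; office policy manual absent → not met
5. designated managing brokers 4 ≥ 2 → met
6. condition 'manages rental property' does not hold → requirement n/a → met
7. advertising compliance review 107 days ago vs limit 120 → met
8. condition 'holds client earnest money' holds; trust-account reconciliation 803 days ago vs limit 730 → not met
9. errors-and-omissions renewal 34 days ago vs limit 30 → not met
10. broker supervision audit 226 days ago vs limit 180 → not met
11. brokerage license present → met
Not met: 2, 3, 4, 8, 9, 10

2, 3, 4, 8, 9, 10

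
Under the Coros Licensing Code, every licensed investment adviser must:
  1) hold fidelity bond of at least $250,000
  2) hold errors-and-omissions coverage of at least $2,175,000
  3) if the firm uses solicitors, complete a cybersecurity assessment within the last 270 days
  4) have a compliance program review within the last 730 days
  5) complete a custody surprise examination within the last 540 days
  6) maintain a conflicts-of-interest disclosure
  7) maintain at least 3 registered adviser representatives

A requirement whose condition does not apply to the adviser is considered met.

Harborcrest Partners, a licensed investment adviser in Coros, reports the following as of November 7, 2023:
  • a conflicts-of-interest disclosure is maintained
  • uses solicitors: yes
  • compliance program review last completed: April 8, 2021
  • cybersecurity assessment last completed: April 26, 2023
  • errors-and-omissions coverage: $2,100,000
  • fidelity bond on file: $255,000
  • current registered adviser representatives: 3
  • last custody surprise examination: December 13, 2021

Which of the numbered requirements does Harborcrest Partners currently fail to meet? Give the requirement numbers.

2, 4, 5

1. fidelity bond $255,000 ≥ $250,000 → met
2. errors-and-omissions coverage $2,100,000 < $2,175,000 → not met
3. condition 'uses solicitors' holds; cybersecurity assessment 195 days ago vs limit 270 → met
4. compliance program review 943 days ago vs limit 730 → not met
5. custody surprise examination 694 days ago vs limit 540 → not met
6. conflicts-of-interest disclosure present → met
7. registered adviser representatives 3 ≥ 3 → met
Not met: 2, 4, 5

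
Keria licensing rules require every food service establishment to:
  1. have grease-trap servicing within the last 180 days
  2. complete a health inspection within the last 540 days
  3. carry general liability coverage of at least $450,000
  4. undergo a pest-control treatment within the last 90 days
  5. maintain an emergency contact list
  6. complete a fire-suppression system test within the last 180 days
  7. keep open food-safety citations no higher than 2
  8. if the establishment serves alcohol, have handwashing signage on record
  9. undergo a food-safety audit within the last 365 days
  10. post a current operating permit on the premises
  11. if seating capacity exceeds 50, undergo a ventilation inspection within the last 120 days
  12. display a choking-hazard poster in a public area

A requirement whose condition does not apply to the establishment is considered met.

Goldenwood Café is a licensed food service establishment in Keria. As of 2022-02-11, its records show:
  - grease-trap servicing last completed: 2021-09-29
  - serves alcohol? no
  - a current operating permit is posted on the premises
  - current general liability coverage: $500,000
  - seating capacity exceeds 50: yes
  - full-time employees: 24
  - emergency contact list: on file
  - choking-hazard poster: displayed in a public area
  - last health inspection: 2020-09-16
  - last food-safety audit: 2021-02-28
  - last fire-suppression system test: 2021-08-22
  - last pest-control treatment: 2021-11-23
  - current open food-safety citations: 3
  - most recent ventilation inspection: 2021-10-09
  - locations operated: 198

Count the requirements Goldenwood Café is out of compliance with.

1. grease-trap servicing 135 days ago vs limit 180 → met
2. health inspection 513 days ago vs limit 540 → met
3. general liability coverage $500,000 ≥ $450,000 → met
4. pest-control treatment 80 days ago vs limit 90 → met
5. emergency contact list present → met
6. fire-suppression system test 173 days ago vs limit 180 → met
7. open food-safety citations 3 > 2 → not met
8. condition 'serves alcohol' does not hold → requirement n/a → met
9. food-safety audit 348 days ago vs limit 365 → met
10. current operating permit present → met
11. condition 'seating capacity exceeds 50' holds; ventilation inspection 125 days ago vs limit 120 → not met
12. choking-hazard poster present → met
Not met: 2 of 12

2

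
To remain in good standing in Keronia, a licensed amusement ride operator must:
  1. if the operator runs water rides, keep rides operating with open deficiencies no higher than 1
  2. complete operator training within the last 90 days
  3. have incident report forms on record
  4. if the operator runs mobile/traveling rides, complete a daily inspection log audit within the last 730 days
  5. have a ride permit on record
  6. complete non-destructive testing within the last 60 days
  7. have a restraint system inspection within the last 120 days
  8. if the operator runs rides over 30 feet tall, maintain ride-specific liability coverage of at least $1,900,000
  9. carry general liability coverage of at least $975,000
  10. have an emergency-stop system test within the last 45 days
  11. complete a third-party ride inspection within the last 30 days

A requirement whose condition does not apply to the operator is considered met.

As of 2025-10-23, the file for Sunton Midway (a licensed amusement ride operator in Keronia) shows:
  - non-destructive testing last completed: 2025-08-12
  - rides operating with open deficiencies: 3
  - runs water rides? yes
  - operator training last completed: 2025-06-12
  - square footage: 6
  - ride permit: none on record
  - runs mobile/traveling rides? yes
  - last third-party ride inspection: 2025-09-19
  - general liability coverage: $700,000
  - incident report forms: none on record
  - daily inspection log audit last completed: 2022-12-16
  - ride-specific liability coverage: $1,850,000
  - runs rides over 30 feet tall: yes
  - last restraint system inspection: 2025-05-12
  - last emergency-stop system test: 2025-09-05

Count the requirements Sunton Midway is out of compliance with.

11

1. condition 'runs water rides' holds; rides operating with open deficiencies 3 > 1 → not met
2. operator training 133 days ago vs limit 90 → not met
3. incident report forms absent → not met
4. condition 'runs mobile/traveling rides' holds; daily inspection log audit 1042 days ago vs limit 730 → not met
5. ride permit absent → not met
6. non-destructive testing 72 days ago vs limit 60 → not met
7. restraint system inspection 164 days ago vs limit 120 → not met
8. condition 'runs rides over 30 feet tall' holds; ride-specific liability coverage $1,850,000 < $1,900,000 → not met
9. general liability coverage $700,000 < $975,000 → not met
10. emergency-stop system test 48 days ago vs limit 45 → not met
11. third-party ride inspection 34 days ago vs limit 30 → not met
Not met: 11 of 11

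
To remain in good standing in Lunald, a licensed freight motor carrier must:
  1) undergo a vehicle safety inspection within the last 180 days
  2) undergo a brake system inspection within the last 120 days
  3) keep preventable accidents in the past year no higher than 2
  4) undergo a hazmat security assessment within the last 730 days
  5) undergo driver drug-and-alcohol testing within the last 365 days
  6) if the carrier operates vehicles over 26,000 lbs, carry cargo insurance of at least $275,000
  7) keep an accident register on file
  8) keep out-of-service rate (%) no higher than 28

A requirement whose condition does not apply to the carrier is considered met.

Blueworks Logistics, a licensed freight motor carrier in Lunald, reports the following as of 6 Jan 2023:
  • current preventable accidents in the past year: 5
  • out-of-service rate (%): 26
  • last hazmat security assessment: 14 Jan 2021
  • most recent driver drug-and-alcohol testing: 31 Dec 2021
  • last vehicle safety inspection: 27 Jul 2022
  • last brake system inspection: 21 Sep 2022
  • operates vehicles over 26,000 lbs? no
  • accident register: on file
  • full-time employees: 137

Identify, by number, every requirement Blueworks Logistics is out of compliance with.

3, 5

1. vehicle safety inspection 163 days ago vs limit 180 → met
2. brake system inspection 107 days ago vs limit 120 → met
3. preventable accidents in the past year 5 > 2 → not met
4. hazmat security assessment 722 days ago vs limit 730 → met
5. driver drug-and-alcohol testing 371 days ago vs limit 365 → not met
6. condition 'operates vehicles over 26,000 lbs' does not hold → requirement n/a → met
7. accident register present → met
8. out-of-service rate (%) 26 ≤ 28 → met
Not met: 3, 5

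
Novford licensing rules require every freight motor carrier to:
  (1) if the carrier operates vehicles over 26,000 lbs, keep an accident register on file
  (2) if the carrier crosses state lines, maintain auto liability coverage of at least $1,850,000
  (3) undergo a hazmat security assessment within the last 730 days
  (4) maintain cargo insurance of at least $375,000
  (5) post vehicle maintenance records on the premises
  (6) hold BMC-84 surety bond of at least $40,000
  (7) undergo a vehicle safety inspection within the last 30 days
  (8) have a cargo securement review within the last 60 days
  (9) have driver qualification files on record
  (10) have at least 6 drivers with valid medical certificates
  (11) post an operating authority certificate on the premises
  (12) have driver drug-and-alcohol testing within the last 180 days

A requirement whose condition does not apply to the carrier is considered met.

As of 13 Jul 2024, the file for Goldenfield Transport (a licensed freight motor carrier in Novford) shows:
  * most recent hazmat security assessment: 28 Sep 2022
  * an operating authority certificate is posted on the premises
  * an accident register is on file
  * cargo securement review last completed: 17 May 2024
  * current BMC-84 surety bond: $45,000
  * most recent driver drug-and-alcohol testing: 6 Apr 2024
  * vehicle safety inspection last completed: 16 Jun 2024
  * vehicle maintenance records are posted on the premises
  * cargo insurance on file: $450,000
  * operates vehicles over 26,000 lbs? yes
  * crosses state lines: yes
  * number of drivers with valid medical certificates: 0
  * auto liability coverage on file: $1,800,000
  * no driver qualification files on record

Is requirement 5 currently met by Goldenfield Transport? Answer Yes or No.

5. vehicle maintenance records present → met

Yes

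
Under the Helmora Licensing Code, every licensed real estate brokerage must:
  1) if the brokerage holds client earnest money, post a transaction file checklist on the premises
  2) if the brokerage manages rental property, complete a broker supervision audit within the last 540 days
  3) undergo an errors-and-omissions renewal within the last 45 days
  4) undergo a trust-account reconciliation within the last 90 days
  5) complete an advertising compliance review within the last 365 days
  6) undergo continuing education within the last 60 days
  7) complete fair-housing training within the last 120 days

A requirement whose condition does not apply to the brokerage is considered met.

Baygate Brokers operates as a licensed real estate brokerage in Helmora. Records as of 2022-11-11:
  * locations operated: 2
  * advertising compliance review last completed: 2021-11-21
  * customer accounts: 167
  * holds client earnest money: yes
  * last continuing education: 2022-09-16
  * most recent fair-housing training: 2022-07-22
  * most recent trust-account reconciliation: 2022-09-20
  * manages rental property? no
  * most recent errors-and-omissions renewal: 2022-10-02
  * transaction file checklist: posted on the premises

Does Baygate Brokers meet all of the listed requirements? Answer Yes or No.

1. condition 'holds client earnest money' holds; transaction file checklist present → met
2. condition 'manages rental property' does not hold → requirement n/a → met
3. errors-and-omissions renewal 40 days ago vs limit 45 → met
4. trust-account reconciliation 52 days ago vs limit 90 → met
5. advertising compliance review 355 days ago vs limit 365 → met
6. continuing education 56 days ago vs limit 60 → met
7. fair-housing training 112 days ago vs limit 120 → met
All met.

Yes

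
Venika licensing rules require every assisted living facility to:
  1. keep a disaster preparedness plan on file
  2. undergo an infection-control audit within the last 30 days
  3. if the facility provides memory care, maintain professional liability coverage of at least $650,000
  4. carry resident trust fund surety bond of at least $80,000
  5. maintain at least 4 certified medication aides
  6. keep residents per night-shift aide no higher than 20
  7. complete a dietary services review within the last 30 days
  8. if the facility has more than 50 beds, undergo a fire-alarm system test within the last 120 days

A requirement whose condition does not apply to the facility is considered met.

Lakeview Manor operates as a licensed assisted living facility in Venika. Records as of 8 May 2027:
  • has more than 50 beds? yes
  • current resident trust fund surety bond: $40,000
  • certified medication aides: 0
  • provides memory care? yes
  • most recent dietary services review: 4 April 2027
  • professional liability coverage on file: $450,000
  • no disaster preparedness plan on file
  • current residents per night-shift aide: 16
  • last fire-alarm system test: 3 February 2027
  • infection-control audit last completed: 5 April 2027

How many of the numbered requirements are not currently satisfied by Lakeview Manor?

1. disaster preparedness plan absent → not met
2. infection-control audit 33 days ago vs limit 30 → not met
3. condition 'provides memory care' holds; professional liability coverage $450,000 < $650,000 → not met
4. resident trust fund surety bond $40,000 < $80,000 → not met
5. certified medication aides 0 < 4 → not met
6. residents per night-shift aide 16 ≤ 20 → met
7. dietary services review 34 days ago vs limit 30 → not met
8. condition 'has more than 50 beds' holds; fire-alarm system test 94 days ago vs limit 120 → met
Not met: 6 of 8

6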